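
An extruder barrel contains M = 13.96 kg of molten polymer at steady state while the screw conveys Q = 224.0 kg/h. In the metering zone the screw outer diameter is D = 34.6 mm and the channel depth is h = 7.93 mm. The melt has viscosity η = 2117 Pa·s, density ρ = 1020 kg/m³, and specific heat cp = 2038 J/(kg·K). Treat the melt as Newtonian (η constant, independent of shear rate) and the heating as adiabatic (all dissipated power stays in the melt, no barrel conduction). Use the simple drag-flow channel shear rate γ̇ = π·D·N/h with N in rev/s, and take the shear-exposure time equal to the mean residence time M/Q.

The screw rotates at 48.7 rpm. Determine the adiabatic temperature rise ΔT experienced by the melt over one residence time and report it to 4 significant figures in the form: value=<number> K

Convert throughput: Q = 224.0 kg/h = 224.0/3600 = 0.0622222 kg/s
Mean residence time: t_res = M/Q_s = 13.96 kg / 0.0622222 kg/s = 224.357 s
D = 34.6 mm = 0.0346 m;  h = 7.93 mm = 0.00793 m;  N = 48.7 rpm / 60 = 0.811667 rev/s
γ̇ = π·D·N / h = π · 0.0346 · 0.811667 / 0.00793 = 11.1258 s⁻¹
ΔT = η·γ̇²·t_res/(ρ·cp) = [2117 × 11.1258² × 224.357] / [1020 × 2038] = 28.2825 K

value=28.28 K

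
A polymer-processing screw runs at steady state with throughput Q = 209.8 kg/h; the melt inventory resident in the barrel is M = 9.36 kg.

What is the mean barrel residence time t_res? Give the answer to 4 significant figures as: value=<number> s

value=160.6 s

Throughput in SI: Q_s = 209.8 kg/h ÷ 3600 s/h = 0.0582778 kg/s
Mean residence time: t_res = M/Q_s = 9.36 kg / 0.0582778 kg/s = 160.61 s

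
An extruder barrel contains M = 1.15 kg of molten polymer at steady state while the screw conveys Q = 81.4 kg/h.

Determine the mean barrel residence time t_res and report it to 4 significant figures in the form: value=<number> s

value=50.86 s

Convert throughput: Q = 81.4 kg/h = 81.4/3600 = 0.0226111 kg/s
t_res = M / Q_s = 1.15 ÷ 0.0226111 = 50.86 s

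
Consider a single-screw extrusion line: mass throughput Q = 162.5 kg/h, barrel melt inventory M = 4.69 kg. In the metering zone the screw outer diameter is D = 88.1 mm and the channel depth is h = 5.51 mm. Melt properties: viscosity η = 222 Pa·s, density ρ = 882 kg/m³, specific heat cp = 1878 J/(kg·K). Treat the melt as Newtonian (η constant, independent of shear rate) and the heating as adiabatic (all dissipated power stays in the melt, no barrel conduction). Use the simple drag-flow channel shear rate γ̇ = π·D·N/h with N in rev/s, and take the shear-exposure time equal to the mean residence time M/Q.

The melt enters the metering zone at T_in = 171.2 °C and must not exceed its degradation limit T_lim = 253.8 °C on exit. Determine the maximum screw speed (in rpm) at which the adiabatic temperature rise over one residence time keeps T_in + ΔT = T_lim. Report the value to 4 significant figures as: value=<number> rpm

value=91.99 rpm

Q_s = Q / 3600 = 162.5 / 3600 = 0.0451389 kg/s
Mean residence time: t_res = M/Q_s = 4.69 kg / 0.0451389 kg/s = 103.902 s
Convert to metres: D = 0.0881 m, h = 0.00551 m
ΔT_a = T_lim − T_in = 253.8 − 171.2 = 82.6 K
γ̇_max² = ΔT_a·ρ·cp / (η·t_res) = [82.6 × 882 × 1878] / [222 × 103.902] = 5931.56 s⁻²
Take the square root: γ̇_max = √(5931.56) = 77.0167 s⁻¹
N_max = γ̇_max·h / (π·D) = 77.0167 · 0.00551 / (π · 0.0881) = 1.53324 rev/s = 91.9945 rpm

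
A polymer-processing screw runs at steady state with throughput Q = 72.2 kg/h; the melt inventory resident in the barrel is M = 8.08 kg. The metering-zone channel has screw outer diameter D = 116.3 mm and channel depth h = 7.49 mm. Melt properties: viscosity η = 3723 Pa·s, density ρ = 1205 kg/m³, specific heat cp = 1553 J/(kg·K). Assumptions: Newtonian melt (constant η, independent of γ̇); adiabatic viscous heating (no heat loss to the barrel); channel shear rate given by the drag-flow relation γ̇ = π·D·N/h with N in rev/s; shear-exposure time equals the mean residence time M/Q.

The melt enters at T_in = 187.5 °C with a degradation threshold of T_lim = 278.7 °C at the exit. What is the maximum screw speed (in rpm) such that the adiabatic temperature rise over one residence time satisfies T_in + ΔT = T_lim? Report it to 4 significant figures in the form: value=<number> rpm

value=13.12 rpm

Q_s = Q / 3600 = 72.2 / 3600 = 0.0200556 kg/s
t_res = M / Q_s = 8.08 / 0.0200556 = 402.881 s
Convert to metres: D = 0.1163 m, h = 0.00749 m
ΔT_a = T_lim − T_in = 278.7 − 187.5 = 91.2 K
γ̇_max² = ΔT_a·ρ·cp/(η·t_res) = 91.2·1205·1553/(3723·402.881) = 113.785 s⁻²
Take the square root: γ̇_max = √(113.785) = 10.667 s⁻¹
N_max = γ̇_max h / (πD) = 10.667·0.00749/(π·0.1163) = 0.218672 rev/s → ×60 = 13.1203 rpm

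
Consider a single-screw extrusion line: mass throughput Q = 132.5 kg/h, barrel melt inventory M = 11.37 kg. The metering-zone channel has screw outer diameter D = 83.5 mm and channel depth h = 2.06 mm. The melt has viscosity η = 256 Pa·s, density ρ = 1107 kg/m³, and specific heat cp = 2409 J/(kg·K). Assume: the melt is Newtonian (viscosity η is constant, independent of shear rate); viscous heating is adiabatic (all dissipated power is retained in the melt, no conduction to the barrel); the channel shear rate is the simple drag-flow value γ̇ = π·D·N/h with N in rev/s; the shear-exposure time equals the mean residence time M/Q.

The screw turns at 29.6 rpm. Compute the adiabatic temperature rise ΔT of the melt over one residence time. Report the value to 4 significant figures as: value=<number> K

Convert throughput: Q = 132.5 kg/h = 132.5/3600 = 0.0368056 kg/s
Mean residence time: t_res = M/Q_s = 11.37 kg / 0.0368056 kg/s = 308.921 s
Geometry in metres: D = 83.5 mm → 0.0835 m, h = 2.06 mm → 0.00206 m; screw speed N = 29.6 rpm = 0.493333 rev/s
γ̇ = π·D·N / h = π · 0.0835 · 0.493333 / 0.00206 = 62.8217 s⁻¹
Adiabatic rise: ΔT = η γ̇² t_res / (ρ cp) = 256·(62.8217)²·308.921 / (1107·2409) = 117.037 K

value=117.0 K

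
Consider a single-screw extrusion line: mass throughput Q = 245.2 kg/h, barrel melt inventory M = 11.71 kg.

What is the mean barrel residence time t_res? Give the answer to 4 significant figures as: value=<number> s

value=171.9 s

Convert throughput: Q = 245.2 kg/h = 245.2/3600 = 0.0681111 kg/s
t_res = M / Q_s = 11.71 / 0.0681111 = 171.925 s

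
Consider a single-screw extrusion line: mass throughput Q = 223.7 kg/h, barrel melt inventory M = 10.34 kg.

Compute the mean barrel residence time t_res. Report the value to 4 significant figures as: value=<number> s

value=166.4 s

Throughput in SI: Q_s = 223.7 kg/h ÷ 3600 s/h = 0.0621389 kg/s
t_res = M / Q_s = 10.34 / 0.0621389 = 166.401 s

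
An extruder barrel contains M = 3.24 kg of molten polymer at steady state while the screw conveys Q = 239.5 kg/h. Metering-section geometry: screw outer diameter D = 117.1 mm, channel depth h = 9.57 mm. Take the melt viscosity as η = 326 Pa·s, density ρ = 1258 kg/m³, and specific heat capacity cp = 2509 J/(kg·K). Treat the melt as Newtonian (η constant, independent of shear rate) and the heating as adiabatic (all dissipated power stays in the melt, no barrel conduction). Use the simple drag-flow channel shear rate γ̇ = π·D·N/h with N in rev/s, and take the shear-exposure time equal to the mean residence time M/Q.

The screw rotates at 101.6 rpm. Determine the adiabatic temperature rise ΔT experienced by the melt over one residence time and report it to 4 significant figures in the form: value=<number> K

Throughput in SI: Q_s = 239.5 kg/h ÷ 3600 s/h = 0.0665278 kg/s
t_res = M / Q_s = 3.24 ÷ 0.0665278 = 48.7015 s
Geometry in metres: D = 117.1 mm → 0.1171 m, h = 9.57 mm → 0.00957 m; screw speed N = 101.6 rpm = 1.69333 rev/s
Shear rate: γ̇ = πDN/h = π·0.1171·1.69333/0.00957 = 65.0934 s⁻¹
Adiabatic rise: ΔT = η γ̇² t_res / (ρ cp) = 326·(65.0934)²·48.7015 / (1258·2509) = 21.3134 K

value=21.31 K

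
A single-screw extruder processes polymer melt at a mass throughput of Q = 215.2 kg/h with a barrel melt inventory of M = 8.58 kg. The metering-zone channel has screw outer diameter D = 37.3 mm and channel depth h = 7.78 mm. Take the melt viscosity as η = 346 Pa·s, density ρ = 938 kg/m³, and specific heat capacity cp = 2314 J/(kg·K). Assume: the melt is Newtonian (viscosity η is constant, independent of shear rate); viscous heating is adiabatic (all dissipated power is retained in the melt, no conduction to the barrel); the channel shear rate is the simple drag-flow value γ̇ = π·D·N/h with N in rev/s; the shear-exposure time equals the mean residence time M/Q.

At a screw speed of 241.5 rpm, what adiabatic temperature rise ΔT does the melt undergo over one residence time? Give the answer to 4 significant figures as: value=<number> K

value=84.09 K

Throughput in SI: Q_s = 215.2 kg/h ÷ 3600 s/h = 0.0597778 kg/s
t_res = M / Q_s = 8.58 / 0.0597778 = 143.532 s
Geometry in metres: D = 37.3 mm → 0.0373 m, h = 7.78 mm → 0.00778 m; screw speed N = 241.5 rpm = 4.025 rev/s
Shear rate: γ̇ = πDN/h = π·0.0373·4.025/0.00778 = 60.6241 s⁻¹
ΔT = η·γ̇²·t_res/(ρ·cp) = [346 × 60.6241² × 143.532] / [938 × 2314] = 84.0906 K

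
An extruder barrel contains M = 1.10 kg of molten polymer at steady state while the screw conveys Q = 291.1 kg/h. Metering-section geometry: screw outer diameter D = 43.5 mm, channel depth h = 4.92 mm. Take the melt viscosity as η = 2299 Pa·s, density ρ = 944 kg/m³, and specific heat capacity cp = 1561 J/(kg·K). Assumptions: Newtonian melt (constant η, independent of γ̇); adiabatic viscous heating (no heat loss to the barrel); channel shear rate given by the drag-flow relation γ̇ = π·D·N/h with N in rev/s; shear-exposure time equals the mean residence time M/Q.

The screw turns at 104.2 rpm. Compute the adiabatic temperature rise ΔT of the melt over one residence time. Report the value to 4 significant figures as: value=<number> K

Q_s = Q / 3600 = 291.1 / 3600 = 0.0808611 kg/s
t_res = M / Q_s = 1.10 ÷ 0.0808611 = 13.6036 s
D = 43.5 mm = 0.0435 m;  h = 4.92 mm = 0.00492 m;  N = 104.2 rpm / 60 = 1.73667 rev/s
γ̇ = π D N / h = (π)(0.0435)(1.73667) / 0.00492 = 48.2381 s⁻¹
ΔT = η·γ̇²·t_res/(ρ·cp) = [2299 × 48.2381² × 13.6036] / [944 × 1561] = 49.3853 K

value=49.39 K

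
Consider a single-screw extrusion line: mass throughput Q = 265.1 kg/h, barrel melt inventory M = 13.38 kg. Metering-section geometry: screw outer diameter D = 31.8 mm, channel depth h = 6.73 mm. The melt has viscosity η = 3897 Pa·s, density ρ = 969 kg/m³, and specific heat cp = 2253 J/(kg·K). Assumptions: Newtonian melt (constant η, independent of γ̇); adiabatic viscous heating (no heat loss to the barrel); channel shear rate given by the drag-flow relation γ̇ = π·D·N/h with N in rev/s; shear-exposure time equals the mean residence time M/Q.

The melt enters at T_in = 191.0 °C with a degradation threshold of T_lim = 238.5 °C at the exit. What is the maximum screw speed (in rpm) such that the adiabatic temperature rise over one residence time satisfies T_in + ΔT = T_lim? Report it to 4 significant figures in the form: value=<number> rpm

Q_s = Q / 3600 = 265.1 / 3600 = 0.0736389 kg/s
t_res = M / Q_s = 13.38 / 0.0736389 = 181.697 s
D = 31.8 mm = 0.0318 m;  h = 6.73 mm = 0.00673 m
Allowable rise: ΔT_a = T_lim − T_in = 238.5 − 191.0 = 47.5 K
Invert ΔT = ηγ̇²t_res/(ρcp) for γ̇: γ̇_max² = ΔT_a ρ cp / (η t_res) = 47.5·969·2253 / (3897·181.697) = 146.453 s⁻²
Take the square root: γ̇_max = √(146.453) = 12.1018 s⁻¹
N_max = γ̇_max h / (πD) = 12.1018·0.00673/(π·0.0318) = 0.815244 rev/s → ×60 = 48.9147 rpm

value=48.91 rpm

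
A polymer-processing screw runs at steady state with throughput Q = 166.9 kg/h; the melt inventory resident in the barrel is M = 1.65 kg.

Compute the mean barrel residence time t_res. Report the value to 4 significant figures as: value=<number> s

Throughput in SI: Q_s = 166.9 kg/h ÷ 3600 s/h = 0.0463611 kg/s
t_res = M / Q_s = 1.65 ÷ 0.0463611 = 35.5902 s

value=35.59 s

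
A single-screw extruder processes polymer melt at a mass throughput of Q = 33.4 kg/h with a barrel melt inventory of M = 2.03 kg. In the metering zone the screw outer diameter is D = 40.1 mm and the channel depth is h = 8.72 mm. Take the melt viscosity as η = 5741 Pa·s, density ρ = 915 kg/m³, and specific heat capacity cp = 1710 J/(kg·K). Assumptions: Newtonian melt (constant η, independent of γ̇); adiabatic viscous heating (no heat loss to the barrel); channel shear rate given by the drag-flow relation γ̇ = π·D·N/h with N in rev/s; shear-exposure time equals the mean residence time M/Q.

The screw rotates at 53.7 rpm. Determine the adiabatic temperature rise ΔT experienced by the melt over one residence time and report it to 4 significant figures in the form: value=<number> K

Throughput in SI: Q_s = 33.4 kg/h ÷ 3600 s/h = 0.00927778 kg/s
t_res = M / Q_s = 2.03 / 0.00927778 = 218.802 s
Convert to SI: D = 0.0401 m, h = 0.00872 m, N = 53.7/60 = 0.895 rev/s
γ̇ = π·D·N / h = π · 0.0401 · 0.895 / 0.00872 = 12.9301 s⁻¹
Adiabatic rise: ΔT = η γ̇² t_res / (ρ cp) = 5741·(12.9301)²·218.802 / (915·1710) = 134.222 K

value=134.2 K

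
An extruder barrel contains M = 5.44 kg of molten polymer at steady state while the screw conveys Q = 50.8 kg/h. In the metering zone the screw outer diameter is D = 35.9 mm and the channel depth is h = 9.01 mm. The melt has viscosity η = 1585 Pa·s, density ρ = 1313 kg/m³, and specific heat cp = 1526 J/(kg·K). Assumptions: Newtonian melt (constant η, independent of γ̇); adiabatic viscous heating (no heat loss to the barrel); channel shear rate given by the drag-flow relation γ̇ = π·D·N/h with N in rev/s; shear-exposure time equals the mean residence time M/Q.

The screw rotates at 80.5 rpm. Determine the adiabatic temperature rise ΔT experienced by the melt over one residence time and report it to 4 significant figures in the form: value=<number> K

value=86.02 K

Convert throughput: Q = 50.8 kg/h = 50.8/3600 = 0.0141111 kg/s
Mean residence time: t_res = M/Q_s = 5.44 kg / 0.0141111 kg/s = 385.512 s
D = 35.9 mm = 0.0359 m;  h = 9.01 mm = 0.00901 m;  N = 80.5 rpm / 60 = 1.34167 rev/s
γ̇ = π D N / h = (π)(0.0359)(1.34167) / 0.00901 = 16.7944 s⁻¹
ΔT = η·γ̇²·t_res / (ρ·cp) = 1585 · (16.7944)² · 385.512 / (1313 · 1526) = 86.0154 K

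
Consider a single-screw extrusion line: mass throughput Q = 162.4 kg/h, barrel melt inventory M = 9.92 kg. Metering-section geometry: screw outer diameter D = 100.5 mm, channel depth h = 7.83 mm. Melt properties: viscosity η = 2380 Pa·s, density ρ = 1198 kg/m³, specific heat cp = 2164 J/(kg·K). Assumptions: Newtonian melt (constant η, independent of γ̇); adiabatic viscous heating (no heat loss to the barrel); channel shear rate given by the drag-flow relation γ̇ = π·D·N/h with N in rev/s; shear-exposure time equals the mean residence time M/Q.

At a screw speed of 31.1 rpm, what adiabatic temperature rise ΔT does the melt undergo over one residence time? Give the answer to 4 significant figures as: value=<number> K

Throughput in SI: Q_s = 162.4 kg/h ÷ 3600 s/h = 0.0451111 kg/s
Mean residence time: t_res = M/Q_s = 9.92 kg / 0.0451111 kg/s = 219.901 s
Convert to SI: D = 0.1005 m, h = 0.00783 m, N = 31.1/60 = 0.518333 rev/s
Shear rate: γ̇ = πDN/h = π·0.1005·0.518333/0.00783 = 20.9008 s⁻¹
ΔT = η·γ̇²·t_res / (ρ·cp) = 2380 · (20.9008)² · 219.901 / (1198 · 2164) = 88.1897 K

value=88.19 K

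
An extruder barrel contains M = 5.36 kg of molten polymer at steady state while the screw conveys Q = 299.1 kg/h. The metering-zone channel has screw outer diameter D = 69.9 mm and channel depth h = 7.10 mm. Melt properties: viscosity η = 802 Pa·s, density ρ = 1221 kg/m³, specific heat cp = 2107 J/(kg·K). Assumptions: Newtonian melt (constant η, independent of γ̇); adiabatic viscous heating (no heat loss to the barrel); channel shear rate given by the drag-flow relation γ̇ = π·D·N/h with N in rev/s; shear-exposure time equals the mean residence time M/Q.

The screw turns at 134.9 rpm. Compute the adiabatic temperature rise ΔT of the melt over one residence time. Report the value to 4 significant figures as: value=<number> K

value=97.25 K

Throughput in SI: Q_s = 299.1 kg/h ÷ 3600 s/h = 0.0830833 kg/s
t_res = M / Q_s = 5.36 ÷ 0.0830833 = 64.5135 s
Geometry in metres: D = 69.9 mm → 0.0699 m, h = 7.10 mm → 0.0071 m; screw speed N = 134.9 rpm = 2.24833 rev/s
Shear rate: γ̇ = πDN/h = π·0.0699·2.24833/0.0071 = 69.5392 s⁻¹
Adiabatic rise: ΔT = η γ̇² t_res / (ρ cp) = 802·(69.5392)²·64.5135 / (1221·2107) = 97.2532 K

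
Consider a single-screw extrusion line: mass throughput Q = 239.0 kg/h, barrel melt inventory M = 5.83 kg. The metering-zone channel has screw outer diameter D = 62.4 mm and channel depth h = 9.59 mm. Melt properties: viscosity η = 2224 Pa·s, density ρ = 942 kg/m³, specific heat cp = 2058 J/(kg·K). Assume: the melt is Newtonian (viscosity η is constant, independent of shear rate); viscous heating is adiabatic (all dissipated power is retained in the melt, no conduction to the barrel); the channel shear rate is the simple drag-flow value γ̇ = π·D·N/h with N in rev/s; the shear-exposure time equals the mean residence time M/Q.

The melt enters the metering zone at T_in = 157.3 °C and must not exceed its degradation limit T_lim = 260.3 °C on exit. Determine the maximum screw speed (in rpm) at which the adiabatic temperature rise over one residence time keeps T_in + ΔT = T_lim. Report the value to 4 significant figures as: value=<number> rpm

value=93.85 rpm

Throughput in SI: Q_s = 239.0 kg/h ÷ 3600 s/h = 0.0663889 kg/s
t_res = M / Q_s = 5.83 / 0.0663889 = 87.8159 s
Geometry in SI: D = 62.4 mm → 0.0624 m, h = 9.59 mm → 0.00959 m
Allowable rise: ΔT_a = T_lim − T_in = 260.3 − 157.3 = 103 K
γ̇_max² = ΔT_a·ρ·cp/(η·t_res) = 103·942·2058/(2224·87.8159) = 1022.41 s⁻²
γ̇_max = √1022.41 = 31.9752 s⁻¹
N_max = γ̇_max h / (πD) = 31.9752·0.00959/(π·0.0624) = 1.56422 rev/s → ×60 = 93.853 rpm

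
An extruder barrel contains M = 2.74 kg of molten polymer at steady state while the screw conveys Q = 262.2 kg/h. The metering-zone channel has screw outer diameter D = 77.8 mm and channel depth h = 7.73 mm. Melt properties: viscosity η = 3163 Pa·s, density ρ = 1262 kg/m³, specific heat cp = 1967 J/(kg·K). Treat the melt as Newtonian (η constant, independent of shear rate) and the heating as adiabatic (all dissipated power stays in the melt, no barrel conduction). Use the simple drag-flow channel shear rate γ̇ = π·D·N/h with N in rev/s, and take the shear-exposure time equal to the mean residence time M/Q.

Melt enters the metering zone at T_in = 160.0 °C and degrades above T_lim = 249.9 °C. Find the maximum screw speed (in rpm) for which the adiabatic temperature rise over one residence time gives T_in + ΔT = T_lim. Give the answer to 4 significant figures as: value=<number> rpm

Q_s = Q / 3600 = 262.2 / 3600 = 0.0728333 kg/s
t_res = M / Q_s = 2.74 ÷ 0.0728333 = 37.6201 s
Geometry in SI: D = 77.8 mm → 0.0778 m, h = 7.73 mm → 0.00773 m
Allowable rise: ΔT_a = T_lim − T_in = 249.9 − 160.0 = 89.9 K
Invert ΔT = ηγ̇²t_res/(ρcp) for γ̇: γ̇_max² = ΔT_a ρ cp / (η t_res) = 89.9·1262·1967 / (3163·37.6201) = 1875.44 s⁻²
γ̇_max = sqrt(1875.44) = 43.3064 s⁻¹
N_max = γ̇_max·h / (π·D) = 43.3064 · 0.00773 / (π · 0.0778) = 1.36963 rev/s = 82.1776 rpm

value=82.18 rpm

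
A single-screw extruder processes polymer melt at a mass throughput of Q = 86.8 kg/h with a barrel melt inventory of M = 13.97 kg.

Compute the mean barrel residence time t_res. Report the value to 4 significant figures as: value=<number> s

Q_s = Q / 3600 = 86.8 / 3600 = 0.0241111 kg/s
t_res = M / Q_s = 13.97 / 0.0241111 = 579.401 s

value=579.4 s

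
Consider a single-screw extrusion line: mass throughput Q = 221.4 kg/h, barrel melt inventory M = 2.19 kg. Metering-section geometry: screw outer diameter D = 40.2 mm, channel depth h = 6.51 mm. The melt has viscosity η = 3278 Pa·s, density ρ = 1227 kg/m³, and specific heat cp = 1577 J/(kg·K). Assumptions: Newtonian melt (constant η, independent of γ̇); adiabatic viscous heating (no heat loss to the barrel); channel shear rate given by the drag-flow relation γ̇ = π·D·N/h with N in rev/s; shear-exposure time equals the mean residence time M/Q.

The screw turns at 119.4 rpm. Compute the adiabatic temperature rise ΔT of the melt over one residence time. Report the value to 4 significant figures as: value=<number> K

value=89.91 K

Throughput in SI: Q_s = 221.4 kg/h ÷ 3600 s/h = 0.0615 kg/s
t_res = M / Q_s = 2.19 / 0.0615 = 35.6098 s
D = 40.2 mm = 0.0402 m;  h = 6.51 mm = 0.00651 m;  N = 119.4 rpm / 60 = 1.99 rev/s
Shear rate: γ̇ = πDN/h = π·0.0402·1.99/0.00651 = 38.6054 s⁻¹
ΔT = η·γ̇²·t_res / (ρ·cp) = 3278 · (38.6054)² · 35.6098 / (1227 · 1577) = 89.9079 K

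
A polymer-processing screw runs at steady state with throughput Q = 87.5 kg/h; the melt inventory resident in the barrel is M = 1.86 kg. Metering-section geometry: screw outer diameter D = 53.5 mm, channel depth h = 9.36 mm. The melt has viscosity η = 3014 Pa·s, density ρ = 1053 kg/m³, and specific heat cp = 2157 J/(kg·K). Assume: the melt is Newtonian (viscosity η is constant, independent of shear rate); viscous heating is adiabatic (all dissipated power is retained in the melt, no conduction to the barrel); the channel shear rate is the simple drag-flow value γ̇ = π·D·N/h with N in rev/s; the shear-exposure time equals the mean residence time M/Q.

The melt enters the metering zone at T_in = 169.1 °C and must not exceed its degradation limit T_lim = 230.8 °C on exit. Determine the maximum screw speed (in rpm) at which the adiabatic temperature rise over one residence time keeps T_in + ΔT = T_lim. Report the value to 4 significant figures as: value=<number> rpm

Q_s = Q / 3600 = 87.5 / 3600 = 0.0243056 kg/s
t_res = M / Q_s = 1.86 ÷ 0.0243056 = 76.5257 s
Geometry in SI: D = 53.5 mm → 0.0535 m, h = 9.36 mm → 0.00936 m
ΔT_a = T_lim − T_in = 230.8 − 169.1 = 61.7 K
γ̇_max² = ΔT_a·ρ·cp/(η·t_res) = 61.7·1053·2157/(3014·76.5257) = 607.593 s⁻²
γ̇_max = sqrt(607.593) = 24.6494 s⁻¹
N_max = γ̇_max·h / (π·D) = 24.6494 · 0.00936 / (π · 0.0535) = 1.37271 rev/s = 82.3626 rpm

value=82.36 rpm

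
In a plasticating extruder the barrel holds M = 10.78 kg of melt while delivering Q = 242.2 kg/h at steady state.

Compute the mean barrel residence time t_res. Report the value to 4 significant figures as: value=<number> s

Q_s = Q / 3600 = 242.2 / 3600 = 0.0672778 kg/s
t_res = M / Q_s = 10.78 / 0.0672778 = 160.231 s

value=160.2 s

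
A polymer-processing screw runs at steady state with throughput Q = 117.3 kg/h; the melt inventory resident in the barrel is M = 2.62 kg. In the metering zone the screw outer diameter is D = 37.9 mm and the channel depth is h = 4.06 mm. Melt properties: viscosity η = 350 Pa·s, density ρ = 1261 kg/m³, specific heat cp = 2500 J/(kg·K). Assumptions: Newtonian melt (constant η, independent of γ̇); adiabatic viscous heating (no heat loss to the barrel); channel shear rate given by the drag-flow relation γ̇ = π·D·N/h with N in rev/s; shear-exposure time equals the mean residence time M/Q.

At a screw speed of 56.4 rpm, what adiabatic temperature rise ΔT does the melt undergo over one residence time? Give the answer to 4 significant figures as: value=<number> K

Throughput in SI: Q_s = 117.3 kg/h ÷ 3600 s/h = 0.0325833 kg/s
t_res = M / Q_s = 2.62 ÷ 0.0325833 = 80.4092 s
Geometry in metres: D = 37.9 mm → 0.0379 m, h = 4.06 mm → 0.00406 m; screw speed N = 56.4 rpm = 0.94 rev/s
Shear rate: γ̇ = πDN/h = π·0.0379·0.94/0.00406 = 27.5671 s⁻¹
ΔT = η·γ̇²·t_res/(ρ·cp) = [350 × 27.5671² × 80.4092] / [1261 × 2500] = 6.78423 K

value=6.784 K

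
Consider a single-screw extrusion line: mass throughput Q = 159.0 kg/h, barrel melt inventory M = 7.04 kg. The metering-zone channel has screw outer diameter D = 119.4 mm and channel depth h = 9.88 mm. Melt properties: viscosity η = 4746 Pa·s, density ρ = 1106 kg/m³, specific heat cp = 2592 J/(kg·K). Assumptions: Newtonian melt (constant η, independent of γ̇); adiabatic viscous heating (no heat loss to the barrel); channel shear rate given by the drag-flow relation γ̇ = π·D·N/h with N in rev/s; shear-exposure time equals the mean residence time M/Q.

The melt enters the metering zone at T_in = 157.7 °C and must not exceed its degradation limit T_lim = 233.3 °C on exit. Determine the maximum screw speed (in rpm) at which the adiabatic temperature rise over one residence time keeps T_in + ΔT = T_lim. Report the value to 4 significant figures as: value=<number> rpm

value=26.75 rpm

Throughput in SI: Q_s = 159.0 kg/h ÷ 3600 s/h = 0.0441667 kg/s
t_res = M / Q_s = 7.04 / 0.0441667 = 159.396 s
D = 119.4 mm = 0.1194 m;  h = 9.88 mm = 0.00988 m
ΔT_a = T_lim − T_in = 233.3 °C − 157.7 °C = 75.6 K
γ̇_max² = ΔT_a·ρ·cp / (η·t_res) = [75.6 × 1106 × 2592] / [4746 × 159.396] = 286.488 s⁻²
γ̇_max = √286.488 = 16.926 s⁻¹
N_max = γ̇_max h / (πD) = 16.926·0.00988/(π·0.1194) = 0.445816 rev/s → ×60 = 26.749 rpm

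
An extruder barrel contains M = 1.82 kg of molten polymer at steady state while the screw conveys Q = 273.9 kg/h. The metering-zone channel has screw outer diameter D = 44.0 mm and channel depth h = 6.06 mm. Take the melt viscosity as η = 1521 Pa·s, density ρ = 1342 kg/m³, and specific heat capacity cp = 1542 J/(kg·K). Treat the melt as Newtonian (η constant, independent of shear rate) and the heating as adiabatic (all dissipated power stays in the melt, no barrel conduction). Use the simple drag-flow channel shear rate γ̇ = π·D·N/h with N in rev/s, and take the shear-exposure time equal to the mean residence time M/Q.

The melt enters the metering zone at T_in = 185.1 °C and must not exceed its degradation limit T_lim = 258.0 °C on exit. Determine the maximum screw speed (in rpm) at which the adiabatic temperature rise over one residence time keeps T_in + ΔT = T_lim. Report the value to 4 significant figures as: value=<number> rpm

value=169.4 rpm

Convert throughput: Q = 273.9 kg/h = 273.9/3600 = 0.0760833 kg/s
Mean residence time: t_res = M/Q_s = 1.82 kg / 0.0760833 kg/s = 23.9211 s
Geometry in SI: D = 44.0 mm → 0.044 m, h = 6.06 mm → 0.00606 m
ΔT_a = T_lim − T_in = 258.0 − 185.1 = 72.9 K
γ̇_max² = ΔT_a·ρ·cp/(η·t_res) = 72.9·1342·1542/(1521·23.9211) = 4146.23 s⁻²
Take the square root: γ̇_max = √(4146.23) = 64.3912 s⁻¹
N_max = γ̇_max·h / (π·D) = 64.3912 · 0.00606 / (π · 0.044) = 2.82291 rev/s = 169.374 rpm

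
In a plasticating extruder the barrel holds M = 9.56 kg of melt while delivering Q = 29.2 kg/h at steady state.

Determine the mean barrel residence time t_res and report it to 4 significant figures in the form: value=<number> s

Convert throughput: Q = 29.2 kg/h = 29.2/3600 = 0.00811111 kg/s
t_res = M / Q_s = 9.56 / 0.00811111 = 1178.63 s

value=1179. s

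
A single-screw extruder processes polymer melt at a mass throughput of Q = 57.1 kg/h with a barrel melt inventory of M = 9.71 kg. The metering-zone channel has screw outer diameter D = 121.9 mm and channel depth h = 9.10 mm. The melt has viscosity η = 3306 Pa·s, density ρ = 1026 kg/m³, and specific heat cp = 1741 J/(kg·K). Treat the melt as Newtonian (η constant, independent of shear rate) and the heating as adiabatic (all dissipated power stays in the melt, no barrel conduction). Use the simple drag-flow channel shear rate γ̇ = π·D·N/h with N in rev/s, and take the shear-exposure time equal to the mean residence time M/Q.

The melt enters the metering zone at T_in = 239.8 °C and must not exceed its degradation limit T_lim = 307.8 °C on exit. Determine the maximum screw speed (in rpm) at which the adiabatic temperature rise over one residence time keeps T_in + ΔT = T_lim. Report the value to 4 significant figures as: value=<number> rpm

Q_s = Q / 3600 = 57.1 / 3600 = 0.0158611 kg/s
Mean residence time: t_res = M/Q_s = 9.71 kg / 0.0158611 kg/s = 612.189 s
Geometry in SI: D = 121.9 mm → 0.1219 m, h = 9.10 mm → 0.0091 m
Allowable rise: ΔT_a = T_lim − T_in = 307.8 − 239.8 = 68 K
Invert ΔT = ηγ̇²t_res/(ρcp) for γ̇: γ̇_max² = ΔT_a ρ cp / (η t_res) = 68·1026·1741 / (3306·612.189) = 60.0159 s⁻²
Take the square root: γ̇_max = √(60.0159) = 7.747 s⁻¹
N_max = γ̇_max h / (πD) = 7.747·0.0091/(π·0.1219) = 0.184086 rev/s → ×60 = 11.0452 rpm

value=11.05 rpm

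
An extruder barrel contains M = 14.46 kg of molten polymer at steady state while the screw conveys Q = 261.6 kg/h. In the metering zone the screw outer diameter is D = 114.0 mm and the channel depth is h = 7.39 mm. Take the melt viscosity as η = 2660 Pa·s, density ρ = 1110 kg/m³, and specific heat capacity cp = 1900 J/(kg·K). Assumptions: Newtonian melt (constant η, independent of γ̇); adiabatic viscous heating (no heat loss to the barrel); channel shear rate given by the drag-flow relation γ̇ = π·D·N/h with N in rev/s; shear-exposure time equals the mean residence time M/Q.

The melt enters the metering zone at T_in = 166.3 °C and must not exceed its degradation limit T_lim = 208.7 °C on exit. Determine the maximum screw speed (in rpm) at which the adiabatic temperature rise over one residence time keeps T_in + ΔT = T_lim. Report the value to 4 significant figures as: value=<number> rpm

Throughput in SI: Q_s = 261.6 kg/h ÷ 3600 s/h = 0.0726667 kg/s
Mean residence time: t_res = M/Q_s = 14.46 kg / 0.0726667 kg/s = 198.991 s
D = 114.0 mm = 0.114 m;  h = 7.39 mm = 0.00739 m
ΔT_a = T_lim − T_in = 208.7 − 166.3 = 42.4 K
Invert ΔT = ηγ̇²t_res/(ρcp) for γ̇: γ̇_max² = ΔT_a ρ cp / (η t_res) = 42.4·1110·1900 / (2660·198.991) = 168.938 s⁻²
Take the square root: γ̇_max = √(168.938) = 12.9976 s⁻¹
N_max = γ̇_max·h / (π·D) = 12.9976 · 0.00739 / (π · 0.114) = 0.268197 rev/s = 16.0918 rpm

value=16.09 rpm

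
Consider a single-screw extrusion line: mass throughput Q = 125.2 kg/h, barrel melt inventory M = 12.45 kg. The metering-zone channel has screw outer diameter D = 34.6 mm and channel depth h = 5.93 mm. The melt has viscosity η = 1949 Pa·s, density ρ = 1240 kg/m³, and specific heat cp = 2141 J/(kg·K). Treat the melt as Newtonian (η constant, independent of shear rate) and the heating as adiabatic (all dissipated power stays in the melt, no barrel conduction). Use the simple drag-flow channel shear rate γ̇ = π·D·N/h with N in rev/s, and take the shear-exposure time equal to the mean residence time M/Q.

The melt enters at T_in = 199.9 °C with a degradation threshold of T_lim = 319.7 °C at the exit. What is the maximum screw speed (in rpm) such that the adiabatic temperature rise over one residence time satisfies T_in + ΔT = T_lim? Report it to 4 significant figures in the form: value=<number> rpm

Convert throughput: Q = 125.2 kg/h = 125.2/3600 = 0.0347778 kg/s
t_res = M / Q_s = 12.45 / 0.0347778 = 357.987 s
Geometry in SI: D = 34.6 mm → 0.0346 m, h = 5.93 mm → 0.00593 m
Allowable rise: ΔT_a = T_lim − T_in = 319.7 − 199.9 = 119.8 K
Invert ΔT = ηγ̇²t_res/(ρcp) for γ̇: γ̇_max² = ΔT_a ρ cp / (η t_res) = 119.8·1240·2141 / (1949·357.987) = 455.844 s⁻²
Take the square root: γ̇_max = √(455.844) = 21.3505 s⁻¹
Solve γ̇ = πDN/h for N: N_max = γ̇_max·h/(π·D) = 21.3505 × 0.00593 / (π × 0.0346) = 1.16476 rev/s = 69.8856 rpm

value=69.89 rpm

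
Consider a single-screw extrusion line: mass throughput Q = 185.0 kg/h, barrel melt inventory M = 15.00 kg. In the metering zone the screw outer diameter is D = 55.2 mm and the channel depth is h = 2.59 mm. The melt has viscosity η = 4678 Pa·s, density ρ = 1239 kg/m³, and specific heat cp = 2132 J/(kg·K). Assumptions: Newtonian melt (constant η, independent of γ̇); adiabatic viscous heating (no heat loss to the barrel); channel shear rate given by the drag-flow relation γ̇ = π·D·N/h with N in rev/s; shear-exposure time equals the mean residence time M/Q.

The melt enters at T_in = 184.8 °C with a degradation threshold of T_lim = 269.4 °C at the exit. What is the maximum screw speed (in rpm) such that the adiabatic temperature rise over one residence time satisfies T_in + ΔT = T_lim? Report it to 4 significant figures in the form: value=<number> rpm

value=11.46 rpm

Throughput in SI: Q_s = 185.0 kg/h ÷ 3600 s/h = 0.0513889 kg/s
Mean residence time: t_res = M/Q_s = 15.00 kg / 0.0513889 kg/s = 291.892 s
D = 55.2 mm = 0.0552 m;  h = 2.59 mm = 0.00259 m
ΔT_a = T_lim − T_in = 269.4 − 184.8 = 84.6 K
Invert ΔT = ηγ̇²t_res/(ρcp) for γ̇: γ̇_max² = ΔT_a ρ cp / (η t_res) = 84.6·1239·2132 / (4678·291.892) = 163.662 s⁻²
γ̇_max = √163.662 = 12.793 s⁻¹
N_max = γ̇_max h / (πD) = 12.793·0.00259/(π·0.0552) = 0.191066 rev/s → ×60 = 11.464 rpm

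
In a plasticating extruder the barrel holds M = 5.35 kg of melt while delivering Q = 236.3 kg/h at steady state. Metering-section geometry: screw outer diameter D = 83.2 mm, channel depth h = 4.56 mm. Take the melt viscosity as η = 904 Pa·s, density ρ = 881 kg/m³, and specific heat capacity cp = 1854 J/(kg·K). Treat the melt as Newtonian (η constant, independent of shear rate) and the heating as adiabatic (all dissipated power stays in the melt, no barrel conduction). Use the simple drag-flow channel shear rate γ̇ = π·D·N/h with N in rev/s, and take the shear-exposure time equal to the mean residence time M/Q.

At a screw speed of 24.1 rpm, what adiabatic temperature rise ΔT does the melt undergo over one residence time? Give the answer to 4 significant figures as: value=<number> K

Throughput in SI: Q_s = 236.3 kg/h ÷ 3600 s/h = 0.0656389 kg/s
Mean residence time: t_res = M/Q_s = 5.35 kg / 0.0656389 kg/s = 81.5066 s
Geometry in metres: D = 83.2 mm → 0.0832 m, h = 4.56 mm → 0.00456 m; screw speed N = 24.1 rpm = 0.401667 rev/s
γ̇ = π D N / h = (π)(0.0832)(0.401667) / 0.00456 = 23.0236 s⁻¹
ΔT = η·γ̇²·t_res / (ρ·cp) = 904 · (23.0236)² · 81.5066 / (881 · 1854) = 23.9124 K

value=23.91 K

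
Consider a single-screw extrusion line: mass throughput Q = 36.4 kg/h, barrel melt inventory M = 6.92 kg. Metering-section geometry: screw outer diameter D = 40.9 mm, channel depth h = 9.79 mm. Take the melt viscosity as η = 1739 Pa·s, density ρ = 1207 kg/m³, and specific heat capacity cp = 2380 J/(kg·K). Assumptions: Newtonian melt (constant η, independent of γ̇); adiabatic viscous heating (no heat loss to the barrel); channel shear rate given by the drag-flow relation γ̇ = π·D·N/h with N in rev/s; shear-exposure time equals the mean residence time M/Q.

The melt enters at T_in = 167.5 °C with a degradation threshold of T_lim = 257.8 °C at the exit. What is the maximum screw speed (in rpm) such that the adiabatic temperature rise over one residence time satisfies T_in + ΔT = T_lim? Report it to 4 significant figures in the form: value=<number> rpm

Q_s = Q / 3600 = 36.4 / 3600 = 0.0101111 kg/s
t_res = M / Q_s = 6.92 ÷ 0.0101111 = 684.396 s
D = 40.9 mm = 0.0409 m;  h = 9.79 mm = 0.00979 m
ΔT_a = T_lim − T_in = 257.8 − 167.5 = 90.3 K
Invert ΔT = ηγ̇²t_res/(ρcp) for γ̇: γ̇_max² = ΔT_a ρ cp / (η t_res) = 90.3·1207·2380 / (1739·684.396) = 217.954 s⁻²
Take the square root: γ̇_max = √(217.954) = 14.7633 s⁻¹
N_max = γ̇_max h / (πD) = 14.7633·0.00979/(π·0.0409) = 1.12484 rev/s → ×60 = 67.4906 rpm

value=67.49 rpm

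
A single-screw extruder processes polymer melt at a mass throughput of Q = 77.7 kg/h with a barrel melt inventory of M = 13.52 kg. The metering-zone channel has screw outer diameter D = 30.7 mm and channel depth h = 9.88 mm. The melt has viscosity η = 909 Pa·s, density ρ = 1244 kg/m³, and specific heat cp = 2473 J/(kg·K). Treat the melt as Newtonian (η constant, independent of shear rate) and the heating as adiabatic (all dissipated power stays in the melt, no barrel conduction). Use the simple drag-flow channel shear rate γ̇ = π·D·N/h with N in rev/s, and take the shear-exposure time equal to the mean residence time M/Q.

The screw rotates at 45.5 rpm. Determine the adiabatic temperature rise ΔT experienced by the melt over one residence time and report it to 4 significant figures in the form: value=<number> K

value=10.14 K

Throughput in SI: Q_s = 77.7 kg/h ÷ 3600 s/h = 0.0215833 kg/s
Mean residence time: t_res = M/Q_s = 13.52 kg / 0.0215833 kg/s = 626.409 s
Geometry in metres: D = 30.7 mm → 0.0307 m, h = 9.88 mm → 0.00988 m; screw speed N = 45.5 rpm = 0.758333 rev/s
γ̇ = π·D·N / h = π · 0.0307 · 0.758333 / 0.00988 = 7.40272 s⁻¹
Adiabatic rise: ΔT = η γ̇² t_res / (ρ cp) = 909·(7.40272)²·626.409 / (1244·2473) = 10.1429 K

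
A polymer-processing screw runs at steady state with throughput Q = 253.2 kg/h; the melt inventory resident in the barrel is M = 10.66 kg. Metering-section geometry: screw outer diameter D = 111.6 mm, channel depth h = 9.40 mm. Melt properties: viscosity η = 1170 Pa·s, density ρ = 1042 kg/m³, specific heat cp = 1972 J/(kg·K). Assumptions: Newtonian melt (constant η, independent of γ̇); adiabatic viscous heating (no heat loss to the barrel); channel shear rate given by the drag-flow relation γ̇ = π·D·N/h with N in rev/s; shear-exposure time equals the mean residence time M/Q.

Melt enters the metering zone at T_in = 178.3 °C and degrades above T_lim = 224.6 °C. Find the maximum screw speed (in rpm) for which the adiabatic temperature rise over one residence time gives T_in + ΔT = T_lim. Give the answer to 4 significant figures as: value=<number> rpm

value=37.26 rpm

Q_s = Q / 3600 = 253.2 / 3600 = 0.0703333 kg/s
t_res = M / Q_s = 10.66 ÷ 0.0703333 = 151.564 s
D = 111.6 mm = 0.1116 m;  h = 9.40 mm = 0.0094 m
ΔT_a = T_lim − T_in = 224.6 − 178.3 = 46.3 K
Invert ΔT = ηγ̇²t_res/(ρcp) for γ̇: γ̇_max² = ΔT_a ρ cp / (η t_res) = 46.3·1042·1972 / (1170·151.564) = 536.505 s⁻²
Take the square root: γ̇_max = √(536.505) = 23.1626 s⁻¹
N_max = γ̇_max·h / (π·D) = 23.1626 · 0.0094 / (π · 0.1116) = 0.621013 rev/s = 37.2608 rpm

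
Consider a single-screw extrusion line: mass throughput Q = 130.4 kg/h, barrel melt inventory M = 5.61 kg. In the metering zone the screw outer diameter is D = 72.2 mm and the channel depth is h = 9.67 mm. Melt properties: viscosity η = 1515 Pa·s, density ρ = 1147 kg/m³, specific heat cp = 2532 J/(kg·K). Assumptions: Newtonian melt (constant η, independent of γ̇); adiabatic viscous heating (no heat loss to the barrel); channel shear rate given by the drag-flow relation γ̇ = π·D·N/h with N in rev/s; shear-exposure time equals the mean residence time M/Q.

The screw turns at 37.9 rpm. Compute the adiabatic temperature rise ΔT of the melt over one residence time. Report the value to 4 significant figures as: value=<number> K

Q_s = Q / 3600 = 130.4 / 3600 = 0.0362222 kg/s
t_res = M / Q_s = 5.61 ÷ 0.0362222 = 154.877 s
Convert to SI: D = 0.0722 m, h = 0.00967 m, N = 37.9/60 = 0.631667 rev/s
γ̇ = π·D·N / h = π · 0.0722 · 0.631667 / 0.00967 = 14.8166 s⁻¹
ΔT = η·γ̇²·t_res/(ρ·cp) = [1515 × 14.8166² × 154.877] / [1147 × 2532] = 17.7366 K

value=17.74 K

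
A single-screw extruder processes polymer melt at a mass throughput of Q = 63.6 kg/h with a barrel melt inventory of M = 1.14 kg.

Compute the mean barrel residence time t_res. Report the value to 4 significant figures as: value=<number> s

Throughput in SI: Q_s = 63.6 kg/h ÷ 3600 s/h = 0.0176667 kg/s
Mean residence time: t_res = M/Q_s = 1.14 kg / 0.0176667 kg/s = 64.5283 s

value=64.53 s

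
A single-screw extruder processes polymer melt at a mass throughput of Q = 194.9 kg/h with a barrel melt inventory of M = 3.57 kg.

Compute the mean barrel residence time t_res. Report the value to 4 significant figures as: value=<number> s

Throughput in SI: Q_s = 194.9 kg/h ÷ 3600 s/h = 0.0541389 kg/s
t_res = M / Q_s = 3.57 ÷ 0.0541389 = 65.9415 s

value=65.94 s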